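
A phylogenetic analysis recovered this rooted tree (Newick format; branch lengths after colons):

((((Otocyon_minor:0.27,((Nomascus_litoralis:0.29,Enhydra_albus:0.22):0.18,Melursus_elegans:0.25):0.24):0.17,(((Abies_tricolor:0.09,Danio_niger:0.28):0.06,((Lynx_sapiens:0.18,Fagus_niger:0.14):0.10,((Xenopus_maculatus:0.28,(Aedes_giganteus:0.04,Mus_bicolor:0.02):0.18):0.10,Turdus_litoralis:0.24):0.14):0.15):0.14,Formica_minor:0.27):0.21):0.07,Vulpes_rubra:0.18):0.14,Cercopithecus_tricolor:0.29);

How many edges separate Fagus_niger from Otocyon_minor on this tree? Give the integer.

The MRCA of Fagus_niger and Otocyon_minor is the node subtending ((Otocyon_minor,((Nomascus_litoralis,Enhydra_albus),Melursus_elegans)),(((Abies_tricolor,Danio_niger),((Lynx_sapiens,Fagus_niger),((Xenopus_maculatus,(Aedes_giganteus,Mus_bicolor)),Turdus_litoralis))),Formica_minor)).
From Fagus_niger up to that node: 5 branches. From Otocyon_minor up to the same node: 2 branches. Total: 5 + 2 = 7.

7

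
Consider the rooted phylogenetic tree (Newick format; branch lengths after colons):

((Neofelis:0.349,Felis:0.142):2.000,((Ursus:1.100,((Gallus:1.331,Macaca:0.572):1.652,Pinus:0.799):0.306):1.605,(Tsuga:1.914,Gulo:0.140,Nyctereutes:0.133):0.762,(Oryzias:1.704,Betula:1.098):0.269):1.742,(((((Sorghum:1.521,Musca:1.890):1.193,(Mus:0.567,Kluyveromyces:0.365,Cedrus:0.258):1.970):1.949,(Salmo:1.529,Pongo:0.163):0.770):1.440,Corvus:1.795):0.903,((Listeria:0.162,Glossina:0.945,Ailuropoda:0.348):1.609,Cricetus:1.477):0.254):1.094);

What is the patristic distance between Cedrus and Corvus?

7.412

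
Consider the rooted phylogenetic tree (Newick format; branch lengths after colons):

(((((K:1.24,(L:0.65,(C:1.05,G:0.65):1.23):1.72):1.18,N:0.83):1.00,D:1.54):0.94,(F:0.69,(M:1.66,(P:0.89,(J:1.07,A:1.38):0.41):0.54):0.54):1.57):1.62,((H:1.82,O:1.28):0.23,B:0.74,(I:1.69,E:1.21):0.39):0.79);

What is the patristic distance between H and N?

7.23

The path runs H → … → MRCA → … → N; the MRCA is the root of the tree.
Branch lengths along that path: 1.82 + 0.23 + 0.79 + 1.62 + 0.94 + 1.00 + 0.83 = 7.23.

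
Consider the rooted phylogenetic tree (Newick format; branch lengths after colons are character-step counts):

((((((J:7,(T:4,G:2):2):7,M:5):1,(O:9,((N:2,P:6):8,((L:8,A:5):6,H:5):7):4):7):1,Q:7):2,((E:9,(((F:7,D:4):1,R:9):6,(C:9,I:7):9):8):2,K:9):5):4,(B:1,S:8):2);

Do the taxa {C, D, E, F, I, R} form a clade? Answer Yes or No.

Yes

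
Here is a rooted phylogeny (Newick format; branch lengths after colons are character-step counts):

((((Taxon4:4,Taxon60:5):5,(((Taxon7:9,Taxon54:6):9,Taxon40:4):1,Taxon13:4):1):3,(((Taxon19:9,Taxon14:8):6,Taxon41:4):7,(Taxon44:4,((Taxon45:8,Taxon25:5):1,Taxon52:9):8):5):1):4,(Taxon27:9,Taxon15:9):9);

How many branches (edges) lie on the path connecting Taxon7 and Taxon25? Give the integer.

10

The MRCA of Taxon7 and Taxon25 is the node subtending (((Taxon4,Taxon60),(((Taxon7,Taxon54),Taxon40),Taxon13)),(((Taxon19,Taxon14),Taxon41),(Taxon44,((Taxon45,Taxon25),Taxon52)))).
From Taxon7 up to that node: 5 branches. From Taxon25 up to the same node: 5 branches. Total: 5 + 5 = 10.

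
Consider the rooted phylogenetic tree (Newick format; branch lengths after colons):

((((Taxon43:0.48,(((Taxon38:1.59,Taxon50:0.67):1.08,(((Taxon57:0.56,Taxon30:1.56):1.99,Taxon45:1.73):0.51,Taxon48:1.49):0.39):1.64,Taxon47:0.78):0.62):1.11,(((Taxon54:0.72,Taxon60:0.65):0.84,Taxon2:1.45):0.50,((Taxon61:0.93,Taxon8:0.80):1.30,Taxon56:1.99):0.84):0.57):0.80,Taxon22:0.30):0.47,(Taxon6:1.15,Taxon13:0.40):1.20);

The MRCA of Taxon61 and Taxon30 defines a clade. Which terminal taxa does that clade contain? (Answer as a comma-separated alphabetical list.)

Taxon2, Taxon30, Taxon38, Taxon43, Taxon45, Taxon47, Taxon48, Taxon50, Taxon54, Taxon56, Taxon57, Taxon60, Taxon61, Taxon8

Tracing Taxon61: it sits inside (Taxon61,Taxon8).
Tracing Taxon30: it sits inside (Taxon57,Taxon30).
The smallest clade enclosing both is ((Taxon43,(((Taxon38,Taxon50),(((Taxon57,Taxon30),Taxon45),Taxon48)),Taxon47)),(((Taxon54,Taxon60),Taxon2),((Taxon61,Taxon8),Taxon56))); the answer is its 14 terminal taxa in alphabetical order.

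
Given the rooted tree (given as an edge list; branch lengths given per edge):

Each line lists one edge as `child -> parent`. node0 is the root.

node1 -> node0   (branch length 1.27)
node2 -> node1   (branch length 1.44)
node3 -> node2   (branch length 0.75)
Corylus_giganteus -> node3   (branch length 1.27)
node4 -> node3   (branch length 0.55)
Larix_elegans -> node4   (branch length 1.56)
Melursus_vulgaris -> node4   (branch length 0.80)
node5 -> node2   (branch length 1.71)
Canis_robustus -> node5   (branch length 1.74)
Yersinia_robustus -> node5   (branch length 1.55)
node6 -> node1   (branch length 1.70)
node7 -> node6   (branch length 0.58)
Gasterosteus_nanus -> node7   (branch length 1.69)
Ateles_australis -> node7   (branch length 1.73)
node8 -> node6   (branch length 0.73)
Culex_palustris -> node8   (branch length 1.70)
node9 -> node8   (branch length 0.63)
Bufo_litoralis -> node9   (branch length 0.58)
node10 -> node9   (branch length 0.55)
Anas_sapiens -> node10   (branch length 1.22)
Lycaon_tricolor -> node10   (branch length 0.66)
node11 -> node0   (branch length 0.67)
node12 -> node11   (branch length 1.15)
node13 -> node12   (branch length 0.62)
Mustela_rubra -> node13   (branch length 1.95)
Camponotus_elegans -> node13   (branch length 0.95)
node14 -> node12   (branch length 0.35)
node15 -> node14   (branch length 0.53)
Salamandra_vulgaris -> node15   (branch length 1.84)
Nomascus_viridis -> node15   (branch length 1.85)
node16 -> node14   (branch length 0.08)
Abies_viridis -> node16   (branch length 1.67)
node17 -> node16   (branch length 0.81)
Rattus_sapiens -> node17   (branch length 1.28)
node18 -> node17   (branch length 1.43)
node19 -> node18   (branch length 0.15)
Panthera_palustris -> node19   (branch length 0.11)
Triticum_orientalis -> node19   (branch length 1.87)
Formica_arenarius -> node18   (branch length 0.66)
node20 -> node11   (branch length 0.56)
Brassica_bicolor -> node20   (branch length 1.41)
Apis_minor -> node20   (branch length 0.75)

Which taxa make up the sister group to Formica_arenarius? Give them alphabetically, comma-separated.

Formica_arenarius attaches to the tree at the node subtending ((Panthera_palustris,Triticum_orientalis),Formica_arenarius).
The other lineage descending from that same node — the sister group — is (Panthera_palustris,Triticum_orientalis); its 2 tips in alphabetical order are the answer.

Panthera_palustris, Triticum_orientalis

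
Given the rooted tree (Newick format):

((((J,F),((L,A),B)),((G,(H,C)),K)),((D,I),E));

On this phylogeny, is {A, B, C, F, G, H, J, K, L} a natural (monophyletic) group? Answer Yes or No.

Yes

The most recent common ancestor of these taxa subtends (((J,F),((L,A),B)),((G,(H,C)),K)).
That clade has exactly 9 tips — every listed taxon and nothing else — so the group is monophyletic.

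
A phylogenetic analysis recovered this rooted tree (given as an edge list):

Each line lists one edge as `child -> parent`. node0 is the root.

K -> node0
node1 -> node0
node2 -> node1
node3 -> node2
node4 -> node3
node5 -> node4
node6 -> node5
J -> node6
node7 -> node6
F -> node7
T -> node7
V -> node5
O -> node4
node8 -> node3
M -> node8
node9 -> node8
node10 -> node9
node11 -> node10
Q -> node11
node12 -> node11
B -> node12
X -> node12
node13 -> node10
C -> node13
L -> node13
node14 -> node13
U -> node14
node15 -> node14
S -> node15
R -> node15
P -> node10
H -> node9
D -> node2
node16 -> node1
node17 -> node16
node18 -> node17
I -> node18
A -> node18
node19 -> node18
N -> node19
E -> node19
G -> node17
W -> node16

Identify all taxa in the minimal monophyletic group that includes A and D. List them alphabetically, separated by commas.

A, B, C, D, E, F, G, H, I, J, L, M, N, O, P, Q, R, S, T, U, V, W, X

Tracing A: it sits inside (I,A,(N,E)).
Tracing D: it sits inside (((((J,(F,T)),V),O),(M,(((Q,(B,X)),(C,L,(U,(S,R))),P),H))),D).
The smallest clade enclosing both is ((((((J,(F,T)),V),O),(M,(((Q,(B,X)),(C,L,(U,(S,R))),P),H))),D),(((I,A,(N,E)),G),W)); the answer is its 23 terminal taxa in alphabetical order.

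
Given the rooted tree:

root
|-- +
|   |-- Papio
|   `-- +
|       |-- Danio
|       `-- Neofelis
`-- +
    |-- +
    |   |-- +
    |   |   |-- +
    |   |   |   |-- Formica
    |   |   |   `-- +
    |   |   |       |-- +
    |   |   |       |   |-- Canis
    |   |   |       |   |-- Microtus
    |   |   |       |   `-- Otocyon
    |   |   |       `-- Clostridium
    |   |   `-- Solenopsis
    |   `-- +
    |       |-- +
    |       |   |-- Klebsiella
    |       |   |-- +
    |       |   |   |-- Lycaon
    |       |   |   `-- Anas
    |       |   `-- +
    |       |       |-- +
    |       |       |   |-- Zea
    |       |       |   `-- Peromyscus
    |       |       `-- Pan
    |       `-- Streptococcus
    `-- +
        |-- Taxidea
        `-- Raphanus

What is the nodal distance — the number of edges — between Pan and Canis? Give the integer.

9

The MRCA of Pan and Canis is the node subtending (((Formica,((Canis,Microtus,Otocyon),Clostridium)),Solenopsis),((Klebsiella,(Lycaon,Anas),((Zea,Peromyscus),Pan)),Streptococcus)).
From Pan up to that node: 4 branches. From Canis up to the same node: 5 branches. Total: 4 + 5 = 9.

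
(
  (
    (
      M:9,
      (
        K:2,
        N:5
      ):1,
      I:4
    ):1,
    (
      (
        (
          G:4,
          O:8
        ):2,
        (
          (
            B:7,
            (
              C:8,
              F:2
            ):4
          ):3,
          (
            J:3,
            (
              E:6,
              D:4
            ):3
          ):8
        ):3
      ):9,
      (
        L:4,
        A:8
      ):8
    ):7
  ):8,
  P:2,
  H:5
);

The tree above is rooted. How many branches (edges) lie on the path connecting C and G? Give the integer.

6

The MRCA of C and G is the node subtending ((G,O),((B,(C,F)),(J,(E,D)))).
From C up to that node: 4 branches. From G up to the same node: 2 branches. Total: 4 + 2 = 6.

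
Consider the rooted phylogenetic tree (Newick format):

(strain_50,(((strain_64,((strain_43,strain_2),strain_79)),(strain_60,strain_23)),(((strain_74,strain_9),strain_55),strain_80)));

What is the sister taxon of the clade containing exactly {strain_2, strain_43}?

strain_79

The clade containing exactly {strain_2, strain_43} attaches to the tree at the node subtending ((strain_43,strain_2),strain_79).
The other lineage descending from that same node — the sister group — is the single tip strain_79.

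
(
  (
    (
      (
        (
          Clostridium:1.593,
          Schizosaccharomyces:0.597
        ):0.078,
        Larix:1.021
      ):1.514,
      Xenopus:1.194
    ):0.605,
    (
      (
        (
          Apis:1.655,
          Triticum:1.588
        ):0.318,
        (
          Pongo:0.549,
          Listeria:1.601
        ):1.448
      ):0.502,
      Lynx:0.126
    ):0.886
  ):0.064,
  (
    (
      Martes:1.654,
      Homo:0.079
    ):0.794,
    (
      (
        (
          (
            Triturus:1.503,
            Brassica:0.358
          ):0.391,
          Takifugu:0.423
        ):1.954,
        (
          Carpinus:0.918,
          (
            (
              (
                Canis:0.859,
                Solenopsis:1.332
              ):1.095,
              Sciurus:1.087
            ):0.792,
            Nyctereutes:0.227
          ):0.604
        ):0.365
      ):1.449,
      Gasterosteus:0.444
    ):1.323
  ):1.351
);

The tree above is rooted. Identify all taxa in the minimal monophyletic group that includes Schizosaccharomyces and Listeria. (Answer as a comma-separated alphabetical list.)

Apis, Clostridium, Larix, Listeria, Lynx, Pongo, Schizosaccharomyces, Triticum, Xenopus

Tracing Schizosaccharomyces: it sits inside (Clostridium,Schizosaccharomyces).
Tracing Listeria: it sits inside (Pongo,Listeria).
The smallest clade enclosing both is ((((Clostridium,Schizosaccharomyces),Larix),Xenopus),(((Apis,Triticum),(Pongo,Listeria)),Lynx)); the answer is its 9 terminal taxa in alphabetical order.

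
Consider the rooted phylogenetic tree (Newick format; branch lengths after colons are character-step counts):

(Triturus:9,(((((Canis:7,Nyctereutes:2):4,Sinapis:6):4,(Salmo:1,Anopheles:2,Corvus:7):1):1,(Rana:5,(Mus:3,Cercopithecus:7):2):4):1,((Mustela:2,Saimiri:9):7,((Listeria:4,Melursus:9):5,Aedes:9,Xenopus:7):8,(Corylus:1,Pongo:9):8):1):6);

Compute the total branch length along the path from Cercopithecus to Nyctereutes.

The path runs Cercopithecus → … → MRCA → … → Nyctereutes; the MRCA is the node subtending ((((Canis,Nyctereutes),Sinapis),(Salmo,Anopheles,Corvus)),(Rana,(Mus,Cercopithecus))).
Branch lengths along that path: 7 + 2 + 4 + 1 + 4 + 4 + 2 = 24.

24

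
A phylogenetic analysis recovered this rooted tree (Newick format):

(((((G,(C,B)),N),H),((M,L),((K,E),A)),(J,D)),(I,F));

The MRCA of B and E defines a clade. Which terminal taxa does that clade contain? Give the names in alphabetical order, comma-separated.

A, B, C, D, E, G, H, J, K, L, M, N

Tracing B: it sits inside (C,B).
Tracing E: it sits inside (K,E).
The smallest clade enclosing both is ((((G,(C,B)),N),H),((M,L),((K,E),A)),(J,D)); the answer is its 12 terminal taxa in alphabetical order.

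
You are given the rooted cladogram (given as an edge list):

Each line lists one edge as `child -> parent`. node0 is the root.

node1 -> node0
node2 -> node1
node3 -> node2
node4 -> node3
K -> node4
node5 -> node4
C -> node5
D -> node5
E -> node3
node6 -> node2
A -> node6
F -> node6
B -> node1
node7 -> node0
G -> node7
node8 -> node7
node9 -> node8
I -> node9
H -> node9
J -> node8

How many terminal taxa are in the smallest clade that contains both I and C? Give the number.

11

The MRCA of I and C is the root, so the clade is the entire tree.
That clade contains 11 terminal taxa: A, B, C, D, E, F, G, H, I, J, K.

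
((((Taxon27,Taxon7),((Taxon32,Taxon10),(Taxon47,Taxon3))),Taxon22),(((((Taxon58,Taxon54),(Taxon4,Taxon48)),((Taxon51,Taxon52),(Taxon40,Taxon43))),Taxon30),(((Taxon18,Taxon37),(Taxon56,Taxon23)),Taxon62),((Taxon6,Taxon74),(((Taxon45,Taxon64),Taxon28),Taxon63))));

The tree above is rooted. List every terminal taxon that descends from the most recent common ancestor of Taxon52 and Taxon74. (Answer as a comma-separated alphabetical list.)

Taxon18, Taxon23, Taxon28, Taxon30, Taxon37, Taxon4, Taxon40, Taxon43, Taxon45, Taxon48, Taxon51, Taxon52, Taxon54, Taxon56, Taxon58, Taxon6, Taxon62, Taxon63, Taxon64, Taxon74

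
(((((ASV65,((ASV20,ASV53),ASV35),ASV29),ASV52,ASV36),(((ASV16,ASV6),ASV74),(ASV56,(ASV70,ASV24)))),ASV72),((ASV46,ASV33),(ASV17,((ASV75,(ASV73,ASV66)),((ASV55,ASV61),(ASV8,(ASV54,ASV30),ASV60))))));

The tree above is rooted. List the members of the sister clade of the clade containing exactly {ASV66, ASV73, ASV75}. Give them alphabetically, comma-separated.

The clade containing exactly {ASV66, ASV73, ASV75} attaches to the tree at the node subtending ((ASV75,(ASV73,ASV66)),((ASV55,ASV61),(ASV8,(ASV54,ASV30),ASV60))).
The other lineage descending from that same node — the sister group — is ((ASV55,ASV61),(ASV8,(ASV54,ASV30),ASV60)); its 6 tips in alphabetical order are the answer.

ASV30, ASV54, ASV55, ASV60, ASV61, ASV8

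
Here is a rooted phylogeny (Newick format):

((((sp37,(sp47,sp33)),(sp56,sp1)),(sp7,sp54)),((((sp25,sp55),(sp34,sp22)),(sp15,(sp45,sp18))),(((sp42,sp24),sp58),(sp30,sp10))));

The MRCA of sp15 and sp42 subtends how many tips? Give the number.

The MRCA of sp15 and sp42 is the node subtending ((((sp25,sp55),(sp34,sp22)),(sp15,(sp45,sp18))),(((sp42,sp24),sp58),(sp30,sp10))).
That clade contains 12 terminal taxa: sp10, sp15, sp18, sp22, sp24, sp25, sp30, sp34, sp42, sp45, sp55, sp58.

12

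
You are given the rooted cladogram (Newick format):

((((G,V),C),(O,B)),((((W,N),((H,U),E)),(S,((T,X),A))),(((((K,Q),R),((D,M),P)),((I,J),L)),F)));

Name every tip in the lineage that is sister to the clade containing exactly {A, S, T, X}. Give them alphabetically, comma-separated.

E, H, N, U, W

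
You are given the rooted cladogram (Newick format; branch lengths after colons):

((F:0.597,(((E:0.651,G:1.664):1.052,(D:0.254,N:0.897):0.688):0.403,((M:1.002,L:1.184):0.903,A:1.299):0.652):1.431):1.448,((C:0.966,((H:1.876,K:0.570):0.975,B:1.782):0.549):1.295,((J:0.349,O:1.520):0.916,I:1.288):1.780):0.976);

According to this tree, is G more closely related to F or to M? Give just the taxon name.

M

The MRCA of G and M subtends (((E,G),(D,N)),((M,L),A)) (7 taxa).
The MRCA of G and F subtends (F,(((E,G),(D,N)),((M,L),A))) (8 taxa).
The first is nested inside the second, so G shares a more recent common ancestor with M.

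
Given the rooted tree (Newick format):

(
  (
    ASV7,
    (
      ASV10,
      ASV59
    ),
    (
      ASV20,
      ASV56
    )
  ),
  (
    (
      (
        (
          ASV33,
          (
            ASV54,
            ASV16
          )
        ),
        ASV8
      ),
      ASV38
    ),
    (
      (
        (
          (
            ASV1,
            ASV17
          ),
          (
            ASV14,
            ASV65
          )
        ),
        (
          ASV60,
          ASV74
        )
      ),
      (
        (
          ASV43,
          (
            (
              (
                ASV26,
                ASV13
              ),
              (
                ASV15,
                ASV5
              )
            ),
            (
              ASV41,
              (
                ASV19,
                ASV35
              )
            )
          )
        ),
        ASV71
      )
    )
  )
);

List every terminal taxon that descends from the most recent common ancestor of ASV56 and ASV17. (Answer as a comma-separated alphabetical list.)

ASV1, ASV10, ASV13, ASV14, ASV15, ASV16, ASV17, ASV19, ASV20, ASV26, ASV33, ASV35, ASV38, ASV41, ASV43, ASV5, ASV54, ASV56, ASV59, ASV60, ASV65, ASV7, ASV71, ASV74, ASV8

Tracing ASV56: it sits inside (ASV20,ASV56).
Tracing ASV17: it sits inside (ASV1,ASV17).
The smallest clade enclosing both is the whole tree (their MRCA is the root), so the answer is all 25 tips in alphabetical order.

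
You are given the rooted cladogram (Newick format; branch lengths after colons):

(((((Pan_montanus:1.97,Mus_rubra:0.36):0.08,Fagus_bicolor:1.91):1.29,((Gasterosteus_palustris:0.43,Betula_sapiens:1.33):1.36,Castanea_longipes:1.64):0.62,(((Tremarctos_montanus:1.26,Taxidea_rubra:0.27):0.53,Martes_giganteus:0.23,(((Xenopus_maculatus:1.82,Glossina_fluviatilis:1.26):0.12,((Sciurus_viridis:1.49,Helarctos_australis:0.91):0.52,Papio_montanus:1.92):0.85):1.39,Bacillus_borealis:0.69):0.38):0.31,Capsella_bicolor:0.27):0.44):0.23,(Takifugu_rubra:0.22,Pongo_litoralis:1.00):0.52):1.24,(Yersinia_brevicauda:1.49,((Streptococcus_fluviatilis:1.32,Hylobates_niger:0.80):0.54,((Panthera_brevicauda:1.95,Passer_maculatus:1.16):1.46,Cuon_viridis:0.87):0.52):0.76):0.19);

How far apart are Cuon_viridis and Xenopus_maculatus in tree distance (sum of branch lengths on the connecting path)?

8.27

The path runs Cuon_viridis → … → MRCA → … → Xenopus_maculatus; the MRCA is the root of the tree.
Branch lengths along that path: 0.87 + 0.52 + 0.76 + 0.19 + 1.24 + 0.23 + 0.44 + 0.31 + 0.38 + 1.39 + 0.12 + 1.82 = 8.27.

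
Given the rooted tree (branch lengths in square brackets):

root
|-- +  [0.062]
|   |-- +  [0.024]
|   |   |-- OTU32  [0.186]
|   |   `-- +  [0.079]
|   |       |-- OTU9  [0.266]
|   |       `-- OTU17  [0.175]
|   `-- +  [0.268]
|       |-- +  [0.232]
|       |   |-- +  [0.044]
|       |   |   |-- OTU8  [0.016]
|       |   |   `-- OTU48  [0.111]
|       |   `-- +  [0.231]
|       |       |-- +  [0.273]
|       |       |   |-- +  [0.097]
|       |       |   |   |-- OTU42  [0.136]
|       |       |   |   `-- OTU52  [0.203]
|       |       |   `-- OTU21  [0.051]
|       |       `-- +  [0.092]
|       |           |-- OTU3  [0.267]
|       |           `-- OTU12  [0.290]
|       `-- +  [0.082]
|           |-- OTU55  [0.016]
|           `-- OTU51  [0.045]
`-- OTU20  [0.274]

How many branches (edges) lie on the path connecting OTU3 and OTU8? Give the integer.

5

The MRCA of OTU3 and OTU8 is the node subtending ((OTU8,OTU48),(((OTU42,OTU52),OTU21),(OTU3,OTU12))).
From OTU3 up to that node: 3 branches. From OTU8 up to the same node: 2 branches. Total: 3 + 2 = 5.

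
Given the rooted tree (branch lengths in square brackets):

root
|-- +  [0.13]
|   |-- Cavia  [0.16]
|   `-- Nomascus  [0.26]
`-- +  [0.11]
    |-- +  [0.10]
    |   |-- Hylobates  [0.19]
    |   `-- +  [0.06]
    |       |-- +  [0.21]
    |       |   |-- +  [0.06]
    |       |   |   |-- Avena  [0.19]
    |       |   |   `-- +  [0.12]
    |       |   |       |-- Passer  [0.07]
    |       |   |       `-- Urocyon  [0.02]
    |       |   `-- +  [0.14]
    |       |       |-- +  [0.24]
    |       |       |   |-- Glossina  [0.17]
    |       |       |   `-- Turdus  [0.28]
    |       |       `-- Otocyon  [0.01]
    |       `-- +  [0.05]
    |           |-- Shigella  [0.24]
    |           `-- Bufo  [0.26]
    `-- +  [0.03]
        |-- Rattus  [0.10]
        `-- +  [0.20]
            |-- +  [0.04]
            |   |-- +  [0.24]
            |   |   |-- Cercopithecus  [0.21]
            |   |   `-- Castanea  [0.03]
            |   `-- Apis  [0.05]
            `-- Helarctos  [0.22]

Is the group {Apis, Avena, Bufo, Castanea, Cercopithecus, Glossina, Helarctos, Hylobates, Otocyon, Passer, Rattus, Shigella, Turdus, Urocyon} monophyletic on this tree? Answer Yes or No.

Yes

The most recent common ancestor of these taxa subtends ((Hylobates,(((Avena,(Passer,Urocyon)),((Glossina,Turdus),Otocyon)),(Shigella,Bufo))),(Rattus,(((Cercopithecus,Castanea),Apis),Helarctos))).
That clade has exactly 14 tips — every listed taxon and nothing else — so the group is monophyletic.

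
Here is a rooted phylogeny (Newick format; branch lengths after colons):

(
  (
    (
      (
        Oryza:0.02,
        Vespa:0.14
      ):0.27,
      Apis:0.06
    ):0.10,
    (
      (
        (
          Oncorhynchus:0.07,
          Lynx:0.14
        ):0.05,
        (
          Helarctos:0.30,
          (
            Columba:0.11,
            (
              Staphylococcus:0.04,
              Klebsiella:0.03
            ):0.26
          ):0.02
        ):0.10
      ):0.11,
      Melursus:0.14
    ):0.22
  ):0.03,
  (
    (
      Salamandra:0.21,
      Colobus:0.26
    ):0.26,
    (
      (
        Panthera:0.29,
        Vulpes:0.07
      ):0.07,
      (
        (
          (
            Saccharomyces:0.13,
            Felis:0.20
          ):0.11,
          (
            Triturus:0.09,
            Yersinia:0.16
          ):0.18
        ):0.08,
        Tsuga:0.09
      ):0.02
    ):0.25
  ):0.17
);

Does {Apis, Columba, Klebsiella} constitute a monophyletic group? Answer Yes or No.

The MRCA of the listed taxa subtends (((Oryza,Vespa),Apis),(((Oncorhynchus,Lynx),(Helarctos,(Columba,(Staphylococcus,Klebsiella)))),Melursus)).
That clade also contains Helarctos, Lynx, Melursus, Oncorhynchus, Oryza, Staphylococcus, Vespa, which are not in the proposed group, so the group is not monophyletic.

No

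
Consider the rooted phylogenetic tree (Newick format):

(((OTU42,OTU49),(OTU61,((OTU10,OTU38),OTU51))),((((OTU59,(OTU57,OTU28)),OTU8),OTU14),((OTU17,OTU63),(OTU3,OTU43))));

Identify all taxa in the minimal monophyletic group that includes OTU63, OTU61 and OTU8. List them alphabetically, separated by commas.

OTU10, OTU14, OTU17, OTU28, OTU3, OTU38, OTU42, OTU43, OTU49, OTU51, OTU57, OTU59, OTU61, OTU63, OTU8

Tracing OTU63: it sits inside (OTU17,OTU63).
Tracing OTU61: it sits inside (OTU61,((OTU10,OTU38),OTU51)).
Tracing OTU8: it sits inside ((OTU59,(OTU57,OTU28)),OTU8).
The smallest clade enclosing all 3 is the whole tree (their MRCA is the root), so the answer is all 15 tips in alphabetical order.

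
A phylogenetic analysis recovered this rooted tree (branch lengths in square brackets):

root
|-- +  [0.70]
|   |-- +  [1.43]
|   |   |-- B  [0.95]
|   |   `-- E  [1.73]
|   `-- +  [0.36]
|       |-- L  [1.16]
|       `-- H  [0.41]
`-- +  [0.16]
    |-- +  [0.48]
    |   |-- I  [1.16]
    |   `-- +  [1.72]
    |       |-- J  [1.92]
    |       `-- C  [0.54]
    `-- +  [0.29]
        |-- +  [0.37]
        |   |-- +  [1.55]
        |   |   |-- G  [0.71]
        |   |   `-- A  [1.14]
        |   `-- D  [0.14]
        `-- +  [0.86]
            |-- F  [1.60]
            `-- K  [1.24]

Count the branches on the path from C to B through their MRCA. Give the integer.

7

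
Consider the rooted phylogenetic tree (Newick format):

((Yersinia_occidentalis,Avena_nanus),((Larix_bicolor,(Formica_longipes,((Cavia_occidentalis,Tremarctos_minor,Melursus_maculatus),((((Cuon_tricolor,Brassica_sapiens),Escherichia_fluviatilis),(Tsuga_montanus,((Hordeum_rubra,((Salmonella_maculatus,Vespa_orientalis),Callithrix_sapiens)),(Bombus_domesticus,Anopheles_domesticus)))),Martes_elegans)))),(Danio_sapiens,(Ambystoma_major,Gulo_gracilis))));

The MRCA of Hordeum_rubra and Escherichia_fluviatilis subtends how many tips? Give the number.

10

The MRCA of Hordeum_rubra and Escherichia_fluviatilis is the node subtending (((Cuon_tricolor,Brassica_sapiens),Escherichia_fluviatilis),(Tsuga_montanus,((Hordeum_rubra,((Salmonella_maculatus,Vespa_orientalis),Callithrix_sapiens)),(Bombus_domesticus,Anopheles_domesticus)))).
That clade contains 10 terminal taxa: Anopheles_domesticus, Bombus_domesticus, Brassica_sapiens, Callithrix_sapiens, Cuon_tricolor, Escherichia_fluviatilis, Hordeum_rubra, Salmonella_maculatus, Tsuga_montanus, Vespa_orientalis.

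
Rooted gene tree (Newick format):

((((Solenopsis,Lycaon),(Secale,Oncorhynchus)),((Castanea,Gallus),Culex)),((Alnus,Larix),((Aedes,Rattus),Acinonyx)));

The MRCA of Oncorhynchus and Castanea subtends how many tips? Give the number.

7

The MRCA of Oncorhynchus and Castanea is the node subtending (((Solenopsis,Lycaon),(Secale,Oncorhynchus)),((Castanea,Gallus),Culex)).
That clade contains 7 terminal taxa: Castanea, Culex, Gallus, Lycaon, Oncorhynchus, Secale, Solenopsis.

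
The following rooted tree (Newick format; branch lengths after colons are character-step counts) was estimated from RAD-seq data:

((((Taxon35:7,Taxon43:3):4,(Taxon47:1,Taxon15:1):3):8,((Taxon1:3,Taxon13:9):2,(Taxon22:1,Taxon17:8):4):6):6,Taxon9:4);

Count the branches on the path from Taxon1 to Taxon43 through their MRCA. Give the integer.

The MRCA of Taxon1 and Taxon43 is the node subtending (((Taxon35,Taxon43),(Taxon47,Taxon15)),((Taxon1,Taxon13),(Taxon22,Taxon17))).
From Taxon1 up to that node: 3 branches. From Taxon43 up to the same node: 3 branches. Total: 3 + 3 = 6.

6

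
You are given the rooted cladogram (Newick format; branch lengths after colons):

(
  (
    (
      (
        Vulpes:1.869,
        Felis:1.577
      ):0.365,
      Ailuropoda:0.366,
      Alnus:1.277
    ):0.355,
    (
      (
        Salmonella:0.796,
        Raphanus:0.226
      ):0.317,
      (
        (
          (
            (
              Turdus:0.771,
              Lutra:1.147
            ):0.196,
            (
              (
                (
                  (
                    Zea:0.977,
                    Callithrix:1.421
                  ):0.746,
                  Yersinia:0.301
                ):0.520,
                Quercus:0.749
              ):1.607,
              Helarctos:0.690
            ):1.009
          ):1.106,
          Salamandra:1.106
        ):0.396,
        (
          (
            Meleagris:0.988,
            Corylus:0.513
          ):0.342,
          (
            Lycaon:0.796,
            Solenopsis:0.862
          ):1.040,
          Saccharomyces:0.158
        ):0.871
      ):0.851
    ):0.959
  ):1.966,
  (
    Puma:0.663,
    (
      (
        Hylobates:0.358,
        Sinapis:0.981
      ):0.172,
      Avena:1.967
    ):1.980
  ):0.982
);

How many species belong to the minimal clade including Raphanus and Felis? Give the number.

19

The MRCA of Raphanus and Felis is the node subtending (((Vulpes,Felis),Ailuropoda,Alnus),((Salmonella,Raphanus),((((Turdus,Lutra),((((Zea,Callithrix),Yersinia),Quercus),Helarctos)),Salamandra),((Meleagris,Corylus),(Lycaon,Solenopsis),Saccharomyces)))).
That clade contains 19 terminal taxa: Ailuropoda, Alnus, Callithrix, Corylus, Felis, Helarctos, Lutra, Lycaon, Meleagris, Quercus, Raphanus, Saccharomyces, Salamandra, Salmonella, Solenopsis, Turdus, Vulpes, Yersinia, Zea.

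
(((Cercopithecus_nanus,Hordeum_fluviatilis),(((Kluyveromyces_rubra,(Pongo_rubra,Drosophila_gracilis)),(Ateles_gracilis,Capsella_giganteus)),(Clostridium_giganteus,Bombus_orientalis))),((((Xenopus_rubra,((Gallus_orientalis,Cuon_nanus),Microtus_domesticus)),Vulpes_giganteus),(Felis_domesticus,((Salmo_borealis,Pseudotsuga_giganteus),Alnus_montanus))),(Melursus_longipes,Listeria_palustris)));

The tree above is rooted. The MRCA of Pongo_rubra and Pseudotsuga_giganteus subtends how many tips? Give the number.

20

The MRCA of Pongo_rubra and Pseudotsuga_giganteus is the root, so the clade is the entire tree.
That clade contains 20 terminal taxa: Alnus_montanus, Ateles_gracilis, Bombus_orientalis, Capsella_giganteus, Cercopithecus_nanus, Clostridium_giganteus, Cuon_nanus, Drosophila_gracilis, Felis_domesticus, Gallus_orientalis, Hordeum_fluviatilis, Kluyveromyces_rubra, Listeria_palustris, Melursus_longipes, Microtus_domesticus, Pongo_rubra, Pseudotsuga_giganteus, Salmo_borealis, Vulpes_giganteus, Xenopus_rubra.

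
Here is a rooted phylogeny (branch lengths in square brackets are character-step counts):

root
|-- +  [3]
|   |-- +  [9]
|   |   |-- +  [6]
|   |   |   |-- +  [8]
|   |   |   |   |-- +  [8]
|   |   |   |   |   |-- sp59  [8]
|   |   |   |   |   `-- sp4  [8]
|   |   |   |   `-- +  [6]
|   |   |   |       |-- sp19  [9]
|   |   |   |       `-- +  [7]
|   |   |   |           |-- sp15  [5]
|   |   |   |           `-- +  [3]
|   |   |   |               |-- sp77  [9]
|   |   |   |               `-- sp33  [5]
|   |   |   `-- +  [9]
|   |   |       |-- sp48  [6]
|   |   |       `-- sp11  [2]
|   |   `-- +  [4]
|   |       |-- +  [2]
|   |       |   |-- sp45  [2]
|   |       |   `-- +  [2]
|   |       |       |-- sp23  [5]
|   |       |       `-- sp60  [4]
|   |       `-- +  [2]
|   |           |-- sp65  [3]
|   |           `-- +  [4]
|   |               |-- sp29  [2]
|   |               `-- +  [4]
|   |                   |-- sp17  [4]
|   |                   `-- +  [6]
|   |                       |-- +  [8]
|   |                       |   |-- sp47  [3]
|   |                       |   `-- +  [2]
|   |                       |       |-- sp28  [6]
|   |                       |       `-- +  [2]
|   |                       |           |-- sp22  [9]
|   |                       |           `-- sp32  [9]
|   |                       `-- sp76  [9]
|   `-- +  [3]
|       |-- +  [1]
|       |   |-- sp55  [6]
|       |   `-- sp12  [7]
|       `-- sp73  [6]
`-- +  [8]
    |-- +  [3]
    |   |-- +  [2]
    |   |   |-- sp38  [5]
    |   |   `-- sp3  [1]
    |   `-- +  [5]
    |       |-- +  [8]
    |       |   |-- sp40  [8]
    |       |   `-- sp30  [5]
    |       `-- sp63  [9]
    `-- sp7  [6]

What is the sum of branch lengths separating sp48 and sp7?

47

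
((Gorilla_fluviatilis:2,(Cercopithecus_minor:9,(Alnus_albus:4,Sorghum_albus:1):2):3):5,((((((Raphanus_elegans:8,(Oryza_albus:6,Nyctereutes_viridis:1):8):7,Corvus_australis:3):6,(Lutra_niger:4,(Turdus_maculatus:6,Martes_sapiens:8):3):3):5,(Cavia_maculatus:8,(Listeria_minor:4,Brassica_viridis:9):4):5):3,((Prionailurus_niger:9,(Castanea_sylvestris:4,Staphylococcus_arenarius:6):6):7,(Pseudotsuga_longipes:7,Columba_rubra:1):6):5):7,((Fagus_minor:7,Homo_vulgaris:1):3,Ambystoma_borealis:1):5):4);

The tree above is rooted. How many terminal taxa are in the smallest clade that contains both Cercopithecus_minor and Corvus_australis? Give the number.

The MRCA of Cercopithecus_minor and Corvus_australis is the root, so the clade is the entire tree.
That clade contains 22 terminal taxa: Alnus_albus, Ambystoma_borealis, Brassica_viridis, Castanea_sylvestris, Cavia_maculatus, Cercopithecus_minor, Columba_rubra, Corvus_australis, Fagus_minor, Gorilla_fluviatilis, Homo_vulgaris, Listeria_minor, Lutra_niger, Martes_sapiens, Nyctereutes_viridis, Oryza_albus, Prionailurus_niger, Pseudotsuga_longipes, Raphanus_elegans, Sorghum_albus, Staphylococcus_arenarius, Turdus_maculatus.

22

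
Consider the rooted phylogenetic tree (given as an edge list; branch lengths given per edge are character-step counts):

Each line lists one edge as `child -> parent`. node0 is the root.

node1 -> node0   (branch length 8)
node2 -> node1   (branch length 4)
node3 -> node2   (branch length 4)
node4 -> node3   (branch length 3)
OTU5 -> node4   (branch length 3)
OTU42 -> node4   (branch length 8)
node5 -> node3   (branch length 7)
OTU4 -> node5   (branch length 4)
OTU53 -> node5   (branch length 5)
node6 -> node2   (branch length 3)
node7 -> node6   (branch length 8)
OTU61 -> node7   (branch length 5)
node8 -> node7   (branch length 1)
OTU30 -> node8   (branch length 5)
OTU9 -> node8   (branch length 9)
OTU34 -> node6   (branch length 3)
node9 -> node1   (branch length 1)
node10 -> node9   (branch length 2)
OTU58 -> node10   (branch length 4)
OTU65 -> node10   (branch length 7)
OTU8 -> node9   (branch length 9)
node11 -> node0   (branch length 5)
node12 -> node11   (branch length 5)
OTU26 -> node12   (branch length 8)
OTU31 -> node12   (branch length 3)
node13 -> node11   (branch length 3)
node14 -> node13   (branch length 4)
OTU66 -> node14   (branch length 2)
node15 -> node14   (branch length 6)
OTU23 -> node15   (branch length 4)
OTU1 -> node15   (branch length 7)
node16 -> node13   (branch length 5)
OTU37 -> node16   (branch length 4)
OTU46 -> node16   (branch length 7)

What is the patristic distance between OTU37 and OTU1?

26

The path runs OTU37 → … → MRCA → … → OTU1; the MRCA is the node subtending ((OTU66,(OTU23,OTU1)),(OTU37,OTU46)).
Branch lengths along that path: 4 + 5 + 4 + 6 + 7 = 26.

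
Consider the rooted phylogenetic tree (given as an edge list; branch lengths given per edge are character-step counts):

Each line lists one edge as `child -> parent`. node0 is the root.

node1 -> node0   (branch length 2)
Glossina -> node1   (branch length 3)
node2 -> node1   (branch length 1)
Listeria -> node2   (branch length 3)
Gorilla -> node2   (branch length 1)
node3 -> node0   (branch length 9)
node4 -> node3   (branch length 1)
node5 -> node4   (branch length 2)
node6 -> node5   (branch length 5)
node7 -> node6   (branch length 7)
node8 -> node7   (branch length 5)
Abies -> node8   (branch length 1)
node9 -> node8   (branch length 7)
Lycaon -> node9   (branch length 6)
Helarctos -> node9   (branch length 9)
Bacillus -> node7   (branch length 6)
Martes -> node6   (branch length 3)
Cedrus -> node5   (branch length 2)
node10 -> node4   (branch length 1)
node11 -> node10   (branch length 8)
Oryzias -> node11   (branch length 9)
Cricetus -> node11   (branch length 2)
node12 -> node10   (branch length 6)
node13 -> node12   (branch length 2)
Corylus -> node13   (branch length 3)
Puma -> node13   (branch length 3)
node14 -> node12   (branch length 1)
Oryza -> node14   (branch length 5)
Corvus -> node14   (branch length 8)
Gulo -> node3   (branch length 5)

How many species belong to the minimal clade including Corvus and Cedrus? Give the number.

12

The MRCA of Corvus and Cedrus is the node subtending (((((Abies,(Lycaon,Helarctos)),Bacillus),Martes),Cedrus),((Oryzias,Cricetus),((Corylus,Puma),(Oryza,Corvus)))).
That clade contains 12 terminal taxa: Abies, Bacillus, Cedrus, Corvus, Corylus, Cricetus, Helarctos, Lycaon, Martes, Oryza, Oryzias, Puma.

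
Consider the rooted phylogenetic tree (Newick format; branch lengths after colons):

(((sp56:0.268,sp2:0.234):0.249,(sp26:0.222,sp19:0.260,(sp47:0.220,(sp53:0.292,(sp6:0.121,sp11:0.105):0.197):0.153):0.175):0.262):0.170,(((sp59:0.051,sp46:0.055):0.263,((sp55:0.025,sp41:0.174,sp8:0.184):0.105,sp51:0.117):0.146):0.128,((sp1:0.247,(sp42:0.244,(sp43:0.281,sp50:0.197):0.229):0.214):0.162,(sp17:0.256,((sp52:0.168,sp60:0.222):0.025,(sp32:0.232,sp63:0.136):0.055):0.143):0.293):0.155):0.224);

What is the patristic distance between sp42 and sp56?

1.686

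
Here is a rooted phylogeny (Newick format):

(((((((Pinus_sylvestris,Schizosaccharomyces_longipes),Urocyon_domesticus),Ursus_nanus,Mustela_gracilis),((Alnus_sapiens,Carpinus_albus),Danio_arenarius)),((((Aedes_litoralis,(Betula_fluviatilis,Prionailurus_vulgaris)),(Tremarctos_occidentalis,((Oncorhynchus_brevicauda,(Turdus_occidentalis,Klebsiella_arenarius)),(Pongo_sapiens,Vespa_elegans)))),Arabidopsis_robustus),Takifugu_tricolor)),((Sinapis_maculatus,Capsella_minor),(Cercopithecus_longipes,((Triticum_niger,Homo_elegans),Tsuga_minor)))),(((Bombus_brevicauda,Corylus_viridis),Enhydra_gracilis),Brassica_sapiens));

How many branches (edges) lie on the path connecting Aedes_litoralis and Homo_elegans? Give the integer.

The MRCA of Aedes_litoralis and Homo_elegans is the node subtending ((((((Pinus_sylvestris,Schizosaccharomyces_longipes),Urocyon_domesticus),Ursus_nanus,Mustela_gracilis),((Alnus_sapiens,Carpinus_albus),Danio_arenarius)),((((Aedes_litoralis,(Betula_fluviatilis,Prionailurus_vulgaris)),(Tremarctos_occidentalis,((Oncorhynchus_brevicauda,(Turdus_occidentalis,Klebsiella_arenarius)),(Pongo_sapiens,Vespa_elegans)))),Arabidopsis_robustus),Takifugu_tricolor)),((Sinapis_maculatus,Capsella_minor),(Cercopithecus_longipes,((Triticum_niger,Homo_elegans),Tsuga_minor)))).
From Aedes_litoralis up to that node: 6 branches. From Homo_elegans up to the same node: 5 branches. Total: 6 + 5 = 11.

11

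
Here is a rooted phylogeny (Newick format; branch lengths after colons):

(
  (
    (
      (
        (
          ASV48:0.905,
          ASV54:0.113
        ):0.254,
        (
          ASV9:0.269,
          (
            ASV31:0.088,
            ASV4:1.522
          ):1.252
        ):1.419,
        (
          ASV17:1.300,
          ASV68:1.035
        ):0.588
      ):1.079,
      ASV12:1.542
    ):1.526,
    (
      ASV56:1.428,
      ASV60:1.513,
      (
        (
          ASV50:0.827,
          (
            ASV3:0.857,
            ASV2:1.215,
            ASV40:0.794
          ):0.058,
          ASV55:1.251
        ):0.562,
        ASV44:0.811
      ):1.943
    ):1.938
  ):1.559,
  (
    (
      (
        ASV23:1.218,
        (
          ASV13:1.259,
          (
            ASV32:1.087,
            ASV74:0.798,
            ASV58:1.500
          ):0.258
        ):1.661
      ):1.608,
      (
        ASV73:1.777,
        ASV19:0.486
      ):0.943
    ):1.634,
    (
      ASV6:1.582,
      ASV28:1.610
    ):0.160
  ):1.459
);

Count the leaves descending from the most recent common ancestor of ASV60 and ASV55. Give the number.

The MRCA of ASV60 and ASV55 is the node subtending (ASV56,ASV60,((ASV50,(ASV3,ASV2,ASV40),ASV55),ASV44)).
That clade contains 8 terminal taxa: ASV2, ASV3, ASV40, ASV44, ASV50, ASV55, ASV56, ASV60.

8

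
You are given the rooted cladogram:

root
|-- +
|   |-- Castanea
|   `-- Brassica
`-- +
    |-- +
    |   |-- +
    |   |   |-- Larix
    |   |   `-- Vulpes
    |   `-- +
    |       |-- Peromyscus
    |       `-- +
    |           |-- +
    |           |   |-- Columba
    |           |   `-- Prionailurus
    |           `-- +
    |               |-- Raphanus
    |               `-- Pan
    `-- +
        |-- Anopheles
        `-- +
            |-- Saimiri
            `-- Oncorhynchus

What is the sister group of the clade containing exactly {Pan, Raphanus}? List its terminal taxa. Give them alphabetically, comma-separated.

Columba, Prionailurus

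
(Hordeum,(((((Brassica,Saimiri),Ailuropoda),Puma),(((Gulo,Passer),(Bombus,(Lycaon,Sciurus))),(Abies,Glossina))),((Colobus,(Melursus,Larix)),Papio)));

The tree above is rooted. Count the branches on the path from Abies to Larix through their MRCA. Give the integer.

The MRCA of Abies and Larix is the node subtending (((((Brassica,Saimiri),Ailuropoda),Puma),(((Gulo,Passer),(Bombus,(Lycaon,Sciurus))),(Abies,Glossina))),((Colobus,(Melursus,Larix)),Papio)).
From Abies up to that node: 4 branches. From Larix up to the same node: 4 branches. Total: 4 + 4 = 8.

8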